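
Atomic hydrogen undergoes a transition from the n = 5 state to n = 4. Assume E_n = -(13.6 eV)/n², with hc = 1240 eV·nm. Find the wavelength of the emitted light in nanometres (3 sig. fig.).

ΔE = 13.60 × (1/4² − 1/5²) = 13.60 × 0.02250 = 0.3060 eV.
λ = hc/ΔE = 1240 / 0.3060 = 4050 nm.

4050 nm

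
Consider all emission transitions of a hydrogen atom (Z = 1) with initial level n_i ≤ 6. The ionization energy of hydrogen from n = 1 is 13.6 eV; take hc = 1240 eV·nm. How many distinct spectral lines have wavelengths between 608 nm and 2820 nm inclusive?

Enumerate all n_i → n_f pairs with 1 ≤ n_f < n_i ≤ 6 and compute λ = 1240 / [13.6·1·(1/n_f² − 1/n_i²)].
Lines falling in [608, 2820] nm: 3→2 (656.5 nm), 6→3 (1094 nm), 5→3 (1282 nm), 4→3 (1876 nm), 6→4 (2626 nm).

5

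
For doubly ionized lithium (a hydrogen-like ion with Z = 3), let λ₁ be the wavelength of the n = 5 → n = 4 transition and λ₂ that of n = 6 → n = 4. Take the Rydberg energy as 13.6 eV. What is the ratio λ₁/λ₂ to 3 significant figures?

1.54

λ ∝ 1/ΔE ∝ 1/(1/n_f² − 1/n_i²), and the Z² and hc factors cancel in the ratio.
λ₁/λ₂ = (1/4² − 1/6²)/(1/4² − 1/5²) = 0.03472/0.02250 = 1.54.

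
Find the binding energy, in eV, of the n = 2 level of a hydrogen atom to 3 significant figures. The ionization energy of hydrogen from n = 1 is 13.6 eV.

E_2 = −13.60/4 = −3.40 eV, so ionization (to E = 0) requires 3.40 eV.

3.40 eV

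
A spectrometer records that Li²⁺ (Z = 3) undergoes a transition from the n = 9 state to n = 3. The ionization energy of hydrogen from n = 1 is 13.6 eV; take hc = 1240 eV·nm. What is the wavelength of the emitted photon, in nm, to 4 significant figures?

102.6 nm

For Z = 3 the level energies scale as Z², so the effective Rydberg energy is 13.6 × 9 = 122.4 eV.
ΔE = 122.4 × (1/3² − 1/9²) = 122.4 × 0.09877 = 12.09 eV.
λ = hc/ΔE = 1240 / 12.09 = 102.6 nm.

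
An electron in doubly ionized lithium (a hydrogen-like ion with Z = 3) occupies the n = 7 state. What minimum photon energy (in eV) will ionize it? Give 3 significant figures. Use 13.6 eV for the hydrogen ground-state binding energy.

2.50 eV

E_n = −13.6 Z²/n² = −122.4/n² eV for Z = 3.
E_7 = −122.4/49 = −2.50 eV, so ionization (to E = 0) requires 2.50 eV.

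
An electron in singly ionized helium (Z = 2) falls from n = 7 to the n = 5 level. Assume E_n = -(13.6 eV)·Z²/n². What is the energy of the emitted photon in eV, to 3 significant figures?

1.07 eV

The Bohr energies scale as Z², so for Z = 2: E_n = −54.40/n² eV.
E_7 = −54.40/49 = −1.110 eV and E_5 = −54.40/25 = −2.176 eV.
The photon energy is |E_7 − E_5| = 1.07 eV.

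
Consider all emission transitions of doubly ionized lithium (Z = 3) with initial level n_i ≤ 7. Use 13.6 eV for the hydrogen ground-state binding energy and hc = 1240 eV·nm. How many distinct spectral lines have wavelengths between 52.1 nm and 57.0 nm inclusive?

Enumerate all n_i → n_f pairs with 1 ≤ n_f < n_i ≤ 7 and compute λ = 1240 / [13.6·9·(1/n_f² − 1/n_i²)].
Lines falling in [52.1, 57.0] nm: 4→2 (54.03 nm).

1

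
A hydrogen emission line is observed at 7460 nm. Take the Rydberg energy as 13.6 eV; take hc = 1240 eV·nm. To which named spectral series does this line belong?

Pfund

ΔE = 1240/7460 = 0.1662 eV.
This matches 13.6 × (1/5² − 1/6²), so n_f = 5: the Pfund series.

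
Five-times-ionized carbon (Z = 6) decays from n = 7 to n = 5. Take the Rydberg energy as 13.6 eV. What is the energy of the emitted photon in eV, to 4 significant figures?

9.592 eV

The Bohr energies scale as Z², so for Z = 6: E_n = −489.6/n² eV.
E_7 = −489.6/49 = −9.992 eV and E_5 = −489.6/25 = −19.58 eV.
The photon energy is |E_7 − E_5| = 9.592 eV.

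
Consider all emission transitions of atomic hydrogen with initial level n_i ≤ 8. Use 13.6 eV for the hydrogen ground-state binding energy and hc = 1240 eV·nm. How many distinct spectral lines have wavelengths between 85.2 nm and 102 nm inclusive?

5

Enumerate all n_i → n_f pairs with 1 ≤ n_f < n_i ≤ 8 and compute λ = 1240 / [13.6·1·(1/n_f² − 1/n_i²)].
Lines falling in [85.2, 102] nm: 8→1 (92.62 nm), 7→1 (93.08 nm), 6→1 (93.78 nm), 5→1 (94.98 nm), 4→1 (97.25 nm).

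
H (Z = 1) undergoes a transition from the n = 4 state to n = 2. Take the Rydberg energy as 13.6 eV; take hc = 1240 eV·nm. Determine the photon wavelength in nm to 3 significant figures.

ΔE = 13.60 × (1/2² − 1/4²) = 13.60 × 0.1875 = 2.550 eV.
λ = hc/ΔE = 1240 / 2.550 = 486 nm.

486 nm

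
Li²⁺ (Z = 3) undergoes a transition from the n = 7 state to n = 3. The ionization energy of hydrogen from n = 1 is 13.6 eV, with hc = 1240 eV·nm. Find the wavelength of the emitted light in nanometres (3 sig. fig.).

112 nm

For Z = 3 the level energies scale as Z², so the effective Rydberg energy is 13.6 × 9 = 122.4 eV.
ΔE = 122.4 × (1/3² − 1/7²) = 122.4 × 0.09070 = 11.10 eV.
λ = hc/ΔE = 1240 / 11.10 = 112 nm.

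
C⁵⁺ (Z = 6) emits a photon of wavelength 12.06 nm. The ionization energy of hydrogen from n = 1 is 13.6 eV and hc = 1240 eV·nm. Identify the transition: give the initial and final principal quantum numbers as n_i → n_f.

n_i = 5, n_f = 2

The photon energy is ΔE = hc/λ = 1240 / 12.06 = 102.8 eV.
With Z = 6, ΔE = 489.6 × (1/n_f² − 1/n_i²), so 1/n_f² − 1/n_i² = 0.2100.
Trying n_f = 2 gives 1/n_i² = 0.03999, i.e. n_i ≈ 5; this pair matches.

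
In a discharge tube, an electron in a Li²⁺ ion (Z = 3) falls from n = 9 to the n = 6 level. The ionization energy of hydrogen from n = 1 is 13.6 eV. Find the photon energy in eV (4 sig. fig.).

The Bohr energies scale as Z², so for Z = 3: E_n = −122.4/n² eV.
E_9 = −122.4/81 = −1.511 eV and E_6 = −122.4/36 = −3.400 eV.
The photon energy is |E_9 − E_6| = 1.889 eV.

1.889 eV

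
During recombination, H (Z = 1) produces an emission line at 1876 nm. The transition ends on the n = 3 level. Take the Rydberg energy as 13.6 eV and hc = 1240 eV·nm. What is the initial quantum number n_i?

The photon energy is ΔE = hc/λ = 1240 / 1876 = 0.6610 eV.
With Z = 1, ΔE = 13.60 × (1/n_f² − 1/n_i²), so 1/n_f² − 1/n_i² = 0.04860.
With n_f = 3: 1/n_i² = 1/9 − 0.04860 = 0.06251, so n_i ≈ 4.00.

n_i = 4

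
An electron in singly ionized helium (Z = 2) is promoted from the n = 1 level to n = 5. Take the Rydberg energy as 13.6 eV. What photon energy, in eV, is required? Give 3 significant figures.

52.2 eV

The Bohr energies scale as Z², so for Z = 2: E_n = −54.40/n² eV.
E_5 = −54.40/25 = −2.176 eV and E_1 = −54.40/1 = −54.40 eV.
The photon energy is |E_5 − E_1| = 52.2 eV.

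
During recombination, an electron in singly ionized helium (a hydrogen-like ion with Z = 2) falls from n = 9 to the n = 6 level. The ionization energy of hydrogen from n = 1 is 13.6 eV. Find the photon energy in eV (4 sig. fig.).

0.8395 eV

The Bohr energies scale as Z², so for Z = 2: E_n = −54.40/n² eV.
E_9 = −54.40/81 = −0.6716 eV and E_6 = −54.40/36 = −1.511 eV.
The photon energy is |E_9 − E_6| = 0.8395 eV.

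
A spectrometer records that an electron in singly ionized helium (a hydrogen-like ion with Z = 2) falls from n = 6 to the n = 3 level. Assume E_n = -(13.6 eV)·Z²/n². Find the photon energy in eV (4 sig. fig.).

4.533 eV

The Bohr energies scale as Z², so for Z = 2: E_n = −54.40/n² eV.
E_6 = −54.40/36 = −1.511 eV and E_3 = −54.40/9 = −6.044 eV.
The photon energy is |E_6 − E_3| = 4.533 eV.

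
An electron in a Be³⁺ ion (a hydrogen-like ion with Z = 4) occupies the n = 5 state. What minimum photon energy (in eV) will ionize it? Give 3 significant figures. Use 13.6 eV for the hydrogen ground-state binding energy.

E_n = −13.6 Z²/n² = −217.6/n² eV for Z = 4.
E_5 = −217.6/25 = −8.70 eV, so ionization (to E = 0) requires 8.70 eV.

8.70 eV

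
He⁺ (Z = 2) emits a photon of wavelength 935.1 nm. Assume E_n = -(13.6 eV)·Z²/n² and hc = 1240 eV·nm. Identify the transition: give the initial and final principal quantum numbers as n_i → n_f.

The photon energy is ΔE = hc/λ = 1240 / 935.1 = 1.326 eV.
With Z = 2, ΔE = 54.40 × (1/n_f² − 1/n_i²), so 1/n_f² − 1/n_i² = 0.02438.
Trying n_f = 5 gives 1/n_i² = 0.01562, i.e. n_i ≈ 8; this pair matches.

n_i = 8, n_f = 5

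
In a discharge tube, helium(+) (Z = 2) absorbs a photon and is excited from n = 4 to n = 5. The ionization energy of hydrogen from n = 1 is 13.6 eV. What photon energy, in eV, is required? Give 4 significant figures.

The Bohr energies scale as Z², so for Z = 2: E_n = −54.40/n² eV.
E_5 = −54.40/25 = −2.176 eV and E_4 = −54.40/16 = −3.400 eV.
The photon energy is |E_5 − E_4| = 1.224 eV.

1.224 eV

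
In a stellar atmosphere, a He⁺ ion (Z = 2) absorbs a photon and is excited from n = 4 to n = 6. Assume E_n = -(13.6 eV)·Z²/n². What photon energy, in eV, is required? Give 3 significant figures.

1.89 eV

The Bohr energies scale as Z², so for Z = 2: E_n = −54.40/n² eV.
E_6 = −54.40/36 = −1.511 eV and E_4 = −54.40/16 = −3.400 eV.
The photon energy is |E_6 − E_4| = 1.89 eV.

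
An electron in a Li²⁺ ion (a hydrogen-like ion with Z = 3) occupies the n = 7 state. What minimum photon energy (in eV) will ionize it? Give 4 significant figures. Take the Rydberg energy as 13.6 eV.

2.498 eV

E_n = −13.6 Z²/n² = −122.4/n² eV for Z = 3.
E_7 = −122.4/49 = −2.498 eV, so ionization (to E = 0) requires 2.498 eV.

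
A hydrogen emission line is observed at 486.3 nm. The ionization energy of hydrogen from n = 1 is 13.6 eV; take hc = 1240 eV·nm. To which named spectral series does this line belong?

Balmer

ΔE = 1240/486.3 = 2.550 eV.
This matches 13.6 × (1/2² − 1/4²), so n_f = 2: the Balmer series.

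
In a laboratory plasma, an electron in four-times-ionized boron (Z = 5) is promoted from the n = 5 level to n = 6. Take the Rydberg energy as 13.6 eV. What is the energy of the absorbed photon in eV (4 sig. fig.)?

4.156 eV

The Bohr energies scale as Z², so for Z = 5: E_n = −340.0/n² eV.
E_6 = −340.0/36 = −9.444 eV and E_5 = −340.0/25 = −13.60 eV.
The photon energy is |E_6 − E_5| = 4.156 eV.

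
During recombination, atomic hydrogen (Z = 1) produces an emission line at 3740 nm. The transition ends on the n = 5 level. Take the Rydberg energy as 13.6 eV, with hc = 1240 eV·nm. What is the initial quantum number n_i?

The photon energy is ΔE = hc/λ = 1240 / 3740 = 0.3316 eV.
With Z = 1, ΔE = 13.60 × (1/n_f² − 1/n_i²), so 1/n_f² − 1/n_i² = 0.02438.
With n_f = 5: 1/n_i² = 1/25 − 0.02438 = 0.01562, so n_i ≈ 8.00.

n_i = 8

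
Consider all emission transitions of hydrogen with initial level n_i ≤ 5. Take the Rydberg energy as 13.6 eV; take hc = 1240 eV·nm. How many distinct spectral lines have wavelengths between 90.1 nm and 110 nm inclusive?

3

Enumerate all n_i → n_f pairs with 1 ≤ n_f < n_i ≤ 5 and compute λ = 1240 / [13.6·1·(1/n_f² − 1/n_i²)].
Lines falling in [90.1, 110] nm: 5→1 (94.98 nm), 4→1 (97.25 nm), 3→1 (102.6 nm).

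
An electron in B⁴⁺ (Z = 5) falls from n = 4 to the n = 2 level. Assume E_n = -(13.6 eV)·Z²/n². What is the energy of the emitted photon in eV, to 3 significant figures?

63.8 eV

The Bohr energies scale as Z², so for Z = 5: E_n = −340.0/n² eV.
E_4 = −340.0/16 = −21.25 eV and E_2 = −340.0/4 = −85.00 eV.
The photon energy is |E_4 − E_2| = 63.8 eV.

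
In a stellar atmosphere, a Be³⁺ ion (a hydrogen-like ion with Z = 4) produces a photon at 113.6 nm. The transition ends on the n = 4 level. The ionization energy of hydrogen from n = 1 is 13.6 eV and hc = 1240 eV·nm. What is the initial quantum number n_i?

The photon energy is ΔE = hc/λ = 1240 / 113.6 = 10.92 eV.
With Z = 4, ΔE = 217.6 × (1/n_f² − 1/n_i²), so 1/n_f² − 1/n_i² = 0.05016.
With n_f = 4: 1/n_i² = 1/16 − 0.05016 = 0.01234, so n_i ≈ 9.00.

n_i = 9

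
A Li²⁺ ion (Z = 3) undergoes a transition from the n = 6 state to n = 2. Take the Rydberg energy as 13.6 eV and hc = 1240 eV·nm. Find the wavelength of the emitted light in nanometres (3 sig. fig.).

45.6 nm

For Z = 3 the level energies scale as Z², so the effective Rydberg energy is 13.6 × 9 = 122.4 eV.
ΔE = 122.4 × (1/2² − 1/6²) = 122.4 × 0.2222 = 27.20 eV.
λ = hc/ΔE = 1240 / 27.20 = 45.6 nm.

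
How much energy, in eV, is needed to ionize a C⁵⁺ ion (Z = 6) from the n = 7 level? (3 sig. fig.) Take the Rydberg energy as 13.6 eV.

E_n = −13.6 Z²/n² = −489.6/n² eV for Z = 6.
E_7 = −489.6/49 = −9.99 eV, so ionization (to E = 0) requires 9.99 eV.

9.99 eV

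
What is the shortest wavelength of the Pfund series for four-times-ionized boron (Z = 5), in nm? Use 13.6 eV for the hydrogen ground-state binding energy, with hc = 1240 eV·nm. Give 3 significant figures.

91.2 nm

The Pfund series has lower level n_f = 5; the series limit corresponds to n_i → ∞.
ΔE_max = 13.6 × 25 / 5² = 13.60 eV.
λ_min = 1240 / 13.60 = 91.2 nm.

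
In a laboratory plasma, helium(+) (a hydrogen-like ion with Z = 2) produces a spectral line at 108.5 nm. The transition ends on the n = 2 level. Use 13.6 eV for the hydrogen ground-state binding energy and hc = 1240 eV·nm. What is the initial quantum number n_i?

The photon energy is ΔE = hc/λ = 1240 / 108.5 = 11.43 eV.
With Z = 2, ΔE = 54.40 × (1/n_f² − 1/n_i²), so 1/n_f² − 1/n_i² = 0.2101.
With n_f = 2: 1/n_i² = 1/4 − 0.2101 = 0.03992, so n_i ≈ 5.01.

n_i = 5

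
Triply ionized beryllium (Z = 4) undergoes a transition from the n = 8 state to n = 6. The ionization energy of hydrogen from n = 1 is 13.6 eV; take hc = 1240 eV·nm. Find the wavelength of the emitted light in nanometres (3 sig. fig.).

469 nm

For Z = 4 the level energies scale as Z², so the effective Rydberg energy is 13.6 × 16 = 217.6 eV.
ΔE = 217.6 × (1/6² − 1/8²) = 217.6 × 0.01215 = 2.644 eV.
λ = hc/ΔE = 1240 / 2.644 = 469 nm.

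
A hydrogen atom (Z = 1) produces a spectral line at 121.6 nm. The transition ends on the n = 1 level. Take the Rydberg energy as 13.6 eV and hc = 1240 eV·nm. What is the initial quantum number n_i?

The photon energy is ΔE = hc/λ = 1240 / 121.6 = 10.20 eV.
With Z = 1, ΔE = 13.60 × (1/n_f² − 1/n_i²), so 1/n_f² − 1/n_i² = 0.7498.
With n_f = 1: 1/n_i² = 1/1 − 0.7498 = 0.2502, so n_i ≈ 2.00.

n_i = 2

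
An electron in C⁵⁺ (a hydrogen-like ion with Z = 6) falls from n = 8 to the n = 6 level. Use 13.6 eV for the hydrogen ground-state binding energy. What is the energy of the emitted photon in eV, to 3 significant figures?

The Bohr energies scale as Z², so for Z = 6: E_n = −489.6/n² eV.
E_8 = −489.6/64 = −7.650 eV and E_6 = −489.6/36 = −13.60 eV.
The photon energy is |E_8 − E_6| = 5.95 eV.

5.95 eV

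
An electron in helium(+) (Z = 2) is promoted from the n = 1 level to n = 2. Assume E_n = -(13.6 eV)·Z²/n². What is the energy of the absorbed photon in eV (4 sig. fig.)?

40.80 eV

The Bohr energies scale as Z², so for Z = 2: E_n = −54.40/n² eV.
E_2 = −54.40/4 = −13.60 eV and E_1 = −54.40/1 = −54.40 eV.
The photon energy is |E_2 − E_1| = 40.80 eV.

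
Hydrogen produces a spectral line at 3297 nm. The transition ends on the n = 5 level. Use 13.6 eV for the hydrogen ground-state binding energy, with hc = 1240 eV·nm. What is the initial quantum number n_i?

n_i = 9

The photon energy is ΔE = hc/λ = 1240 / 3297 = 0.3761 eV.
With Z = 1, ΔE = 13.60 × (1/n_f² − 1/n_i²), so 1/n_f² − 1/n_i² = 0.02765.
With n_f = 5: 1/n_i² = 1/25 − 0.02765 = 0.01235, so n_i ≈ 9.00.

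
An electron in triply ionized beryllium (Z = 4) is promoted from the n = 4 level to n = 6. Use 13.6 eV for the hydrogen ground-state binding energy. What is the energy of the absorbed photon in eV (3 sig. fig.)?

7.56 eV

The Bohr energies scale as Z², so for Z = 4: E_n = −217.6/n² eV.
E_6 = −217.6/36 = −6.044 eV and E_4 = −217.6/16 = −13.60 eV.
The photon energy is |E_6 − E_4| = 7.56 eV.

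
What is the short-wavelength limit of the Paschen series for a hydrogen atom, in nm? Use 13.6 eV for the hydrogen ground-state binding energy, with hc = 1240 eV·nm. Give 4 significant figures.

The Paschen series has lower level n_f = 3; the series limit corresponds to n_i → ∞.
ΔE_max = 13.6 × 1 / 3² = 1.511 eV.
λ_min = 1240 / 1.511 = 820.6 nm.

820.6 nm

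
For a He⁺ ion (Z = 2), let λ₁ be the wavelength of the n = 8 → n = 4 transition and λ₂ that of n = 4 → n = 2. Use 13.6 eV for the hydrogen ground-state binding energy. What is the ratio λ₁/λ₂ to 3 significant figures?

4.00

λ ∝ 1/ΔE ∝ 1/(1/n_f² − 1/n_i²), and the Z² and hc factors cancel in the ratio.
λ₁/λ₂ = (1/2² − 1/4²)/(1/4² − 1/8²) = 0.1875/0.04688 = 4.00.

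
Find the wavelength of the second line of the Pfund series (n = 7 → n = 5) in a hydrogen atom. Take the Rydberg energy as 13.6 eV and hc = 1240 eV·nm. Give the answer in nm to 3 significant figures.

The Pfund series terminates on n_f = 5; the second line has n_i = 5+2 = 7.
ΔE = 13.60 × (1/5² − 1/7²) = 0.2664 eV.
λ = 1240 / 0.2664 = 4650 nm.

4650 nm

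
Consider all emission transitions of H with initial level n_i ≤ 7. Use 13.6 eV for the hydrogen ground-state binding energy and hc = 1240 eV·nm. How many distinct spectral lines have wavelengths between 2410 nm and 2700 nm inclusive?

1

Enumerate all n_i → n_f pairs with 1 ≤ n_f < n_i ≤ 7 and compute λ = 1240 / [13.6·1·(1/n_f² − 1/n_i²)].
Lines falling in [2410, 2700] nm: 6→4 (2626 nm).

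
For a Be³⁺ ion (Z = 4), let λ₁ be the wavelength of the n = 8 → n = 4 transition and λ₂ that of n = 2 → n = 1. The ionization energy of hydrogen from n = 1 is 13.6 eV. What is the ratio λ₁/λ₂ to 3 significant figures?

λ ∝ 1/ΔE ∝ 1/(1/n_f² − 1/n_i²), and the Z² and hc factors cancel in the ratio.
λ₁/λ₂ = (1/1² − 1/2²)/(1/4² − 1/8²) = 0.7500/0.04688 = 16.0.

16.0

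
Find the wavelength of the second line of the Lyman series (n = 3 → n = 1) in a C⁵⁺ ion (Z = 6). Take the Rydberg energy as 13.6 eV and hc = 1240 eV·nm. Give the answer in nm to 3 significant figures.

The Lyman series terminates on n_f = 1; the second line has n_i = 1+2 = 3.
ΔE = 489.6 × (1/1² − 1/3²) = 435.2 eV.
λ = 1240 / 435.2 = 2.85 nm.

2.85 nm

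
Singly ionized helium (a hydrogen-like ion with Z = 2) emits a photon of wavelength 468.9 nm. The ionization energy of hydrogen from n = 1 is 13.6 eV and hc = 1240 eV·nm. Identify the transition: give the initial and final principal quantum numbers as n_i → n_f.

n_i = 4, n_f = 3

The photon energy is ΔE = hc/λ = 1240 / 468.9 = 2.644 eV.
With Z = 2, ΔE = 54.40 × (1/n_f² − 1/n_i²), so 1/n_f² − 1/n_i² = 0.04861.
Trying n_f = 3 gives 1/n_i² = 0.06250, i.e. n_i ≈ 4; this pair matches.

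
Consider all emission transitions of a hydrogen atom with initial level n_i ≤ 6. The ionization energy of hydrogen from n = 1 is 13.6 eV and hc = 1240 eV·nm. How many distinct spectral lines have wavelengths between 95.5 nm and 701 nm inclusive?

Enumerate all n_i → n_f pairs with 1 ≤ n_f < n_i ≤ 6 and compute λ = 1240 / [13.6·1·(1/n_f² − 1/n_i²)].
Lines falling in [95.5, 701] nm: 4→1 (97.25 nm), 3→1 (102.6 nm), 2→1 (121.6 nm), 6→2 (410.3 nm), 5→2 (434.2 nm), 4→2 (486.3 nm), 3→2 (656.5 nm).

7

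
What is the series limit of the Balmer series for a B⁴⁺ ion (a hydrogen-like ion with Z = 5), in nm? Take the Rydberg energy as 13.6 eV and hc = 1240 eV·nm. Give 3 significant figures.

14.6 nm

The Balmer series has lower level n_f = 2; the series limit corresponds to n_i → ∞.
ΔE_max = 13.6 × 25 / 2² = 85.00 eV.
λ_min = 1240 / 85.00 = 14.6 nm.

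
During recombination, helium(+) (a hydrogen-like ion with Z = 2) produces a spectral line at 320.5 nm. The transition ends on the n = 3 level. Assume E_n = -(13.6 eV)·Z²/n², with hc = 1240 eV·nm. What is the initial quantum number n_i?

n_i = 5

The photon energy is ΔE = hc/λ = 1240 / 320.5 = 3.869 eV.
With Z = 2, ΔE = 54.40 × (1/n_f² − 1/n_i²), so 1/n_f² − 1/n_i² = 0.07112.
With n_f = 3: 1/n_i² = 1/9 − 0.07112 = 0.03999, so n_i ≈ 5.00.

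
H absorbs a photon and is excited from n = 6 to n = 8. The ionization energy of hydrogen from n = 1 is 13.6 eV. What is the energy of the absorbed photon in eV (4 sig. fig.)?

0.1653 eV

E_8 = −13.60/64 = −0.2125 eV and E_6 = −13.60/36 = −0.3778 eV.
The photon energy is |E_8 − E_6| = 0.1653 eV.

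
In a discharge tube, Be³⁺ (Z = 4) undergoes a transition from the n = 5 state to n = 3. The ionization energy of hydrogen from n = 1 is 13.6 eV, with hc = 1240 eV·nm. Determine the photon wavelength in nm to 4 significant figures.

80.14 nm

For Z = 4 the level energies scale as Z², so the effective Rydberg energy is 13.6 × 16 = 217.6 eV.
ΔE = 217.6 × (1/3² − 1/5²) = 217.6 × 0.07111 = 15.47 eV.
λ = hc/ΔE = 1240 / 15.47 = 80.14 nm.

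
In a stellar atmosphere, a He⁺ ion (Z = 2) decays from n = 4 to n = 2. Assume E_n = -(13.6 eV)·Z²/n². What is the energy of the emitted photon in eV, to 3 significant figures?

10.2 eV

The Bohr energies scale as Z², so for Z = 2: E_n = −54.40/n² eV.
E_4 = −54.40/16 = −3.400 eV and E_2 = −54.40/4 = −13.60 eV.
The photon energy is |E_4 − E_2| = 10.2 eV.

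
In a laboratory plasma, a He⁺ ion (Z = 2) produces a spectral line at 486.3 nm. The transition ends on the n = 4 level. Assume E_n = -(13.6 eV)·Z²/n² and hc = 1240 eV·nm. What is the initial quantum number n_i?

The photon energy is ΔE = hc/λ = 1240 / 486.3 = 2.550 eV.
With Z = 2, ΔE = 54.40 × (1/n_f² − 1/n_i²), so 1/n_f² − 1/n_i² = 0.04687.
With n_f = 4: 1/n_i² = 1/16 − 0.04687 = 0.01563, so n_i ≈ 8.00.

n_i = 8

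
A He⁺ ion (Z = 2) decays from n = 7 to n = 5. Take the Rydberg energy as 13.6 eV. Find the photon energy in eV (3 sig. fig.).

The Bohr energies scale as Z², so for Z = 2: E_n = −54.40/n² eV.
E_7 = −54.40/49 = −1.110 eV and E_5 = −54.40/25 = −2.176 eV.
The photon energy is |E_7 − E_5| = 1.07 eV.

1.07 eV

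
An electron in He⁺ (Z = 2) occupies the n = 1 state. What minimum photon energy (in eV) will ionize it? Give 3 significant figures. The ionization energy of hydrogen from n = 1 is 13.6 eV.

54.4 eV

E_n = −13.6 Z²/n² = −54.40/n² eV for Z = 2.
E_1 = −54.40/1 = −54.4 eV, so ionization (to E = 0) requires 54.4 eV.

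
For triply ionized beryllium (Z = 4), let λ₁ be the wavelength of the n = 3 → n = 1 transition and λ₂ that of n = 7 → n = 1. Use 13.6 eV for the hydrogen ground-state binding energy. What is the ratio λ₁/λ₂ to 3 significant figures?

λ ∝ 1/ΔE ∝ 1/(1/n_f² − 1/n_i²), and the Z² and hc factors cancel in the ratio.
λ₁/λ₂ = (1/1² − 1/7²)/(1/1² − 1/3²) = 0.9796/0.8889 = 1.10.

1.10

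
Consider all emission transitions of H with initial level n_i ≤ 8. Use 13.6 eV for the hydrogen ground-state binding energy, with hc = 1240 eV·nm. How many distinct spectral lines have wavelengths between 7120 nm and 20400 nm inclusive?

4

Enumerate all n_i → n_f pairs with 1 ≤ n_f < n_i ≤ 8 and compute λ = 1240 / [13.6·1·(1/n_f² − 1/n_i²)].
Lines falling in [7120, 20400] nm: 6→5 (7460 nm), 8→6 (7503 nm), 7→6 (12370 nm), 8→7 (19060 nm).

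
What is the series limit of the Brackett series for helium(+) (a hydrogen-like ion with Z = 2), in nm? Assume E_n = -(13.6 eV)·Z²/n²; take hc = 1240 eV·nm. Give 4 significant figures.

The Brackett series has lower level n_f = 4; the series limit corresponds to n_i → ∞.
ΔE_max = 13.6 × 4 / 4² = 3.400 eV.
λ_min = 1240 / 3.400 = 364.7 nm.

364.7 nm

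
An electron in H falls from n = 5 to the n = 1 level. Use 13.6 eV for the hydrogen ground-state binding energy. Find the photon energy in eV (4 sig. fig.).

E_5 = −13.60/25 = −0.5440 eV and E_1 = −13.60/1 = −13.60 eV.
The photon energy is |E_5 − E_1| = 13.06 eV.

13.06 eV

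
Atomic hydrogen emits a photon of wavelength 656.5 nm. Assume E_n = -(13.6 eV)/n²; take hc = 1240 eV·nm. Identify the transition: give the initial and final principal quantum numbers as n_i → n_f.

The photon energy is ΔE = hc/λ = 1240 / 656.5 = 1.889 eV.
With Z = 1, ΔE = 13.60 × (1/n_f² − 1/n_i²), so 1/n_f² − 1/n_i² = 0.1389.
Trying n_f = 2 gives 1/n_i² = 0.1111, i.e. n_i ≈ 3; this pair matches.

n_i = 3, n_f = 2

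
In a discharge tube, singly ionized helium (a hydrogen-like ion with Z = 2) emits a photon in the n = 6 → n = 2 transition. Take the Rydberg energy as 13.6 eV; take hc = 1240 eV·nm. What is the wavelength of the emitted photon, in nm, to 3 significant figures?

103 nm

For Z = 2 the level energies scale as Z², so the effective Rydberg energy is 13.6 × 4 = 54.40 eV.
ΔE = 54.40 × (1/2² − 1/6²) = 54.40 × 0.2222 = 12.09 eV.
λ = hc/ΔE = 1240 / 12.09 = 103 nm.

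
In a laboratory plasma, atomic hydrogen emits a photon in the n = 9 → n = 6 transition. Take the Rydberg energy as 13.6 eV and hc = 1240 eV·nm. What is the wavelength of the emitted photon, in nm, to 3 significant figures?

ΔE = 13.60 × (1/6² − 1/9²) = 13.60 × 0.01543 = 0.2099 eV.
λ = hc/ΔE = 1240 / 0.2099 = 5910 nm.

5910 nm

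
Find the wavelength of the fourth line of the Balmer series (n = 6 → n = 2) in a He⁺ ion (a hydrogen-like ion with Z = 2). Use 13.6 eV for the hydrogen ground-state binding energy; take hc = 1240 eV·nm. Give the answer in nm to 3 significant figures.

The Balmer series terminates on n_f = 2; the fourth line has n_i = 2+4 = 6.
ΔE = 54.40 × (1/2² − 1/6²) = 12.09 eV.
λ = 1240 / 12.09 = 103 nm.

103 nm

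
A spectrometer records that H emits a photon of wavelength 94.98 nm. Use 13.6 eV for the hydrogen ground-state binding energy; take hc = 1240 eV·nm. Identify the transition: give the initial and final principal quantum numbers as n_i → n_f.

The photon energy is ΔE = hc/λ = 1240 / 94.98 = 13.06 eV.
With Z = 1, ΔE = 13.60 × (1/n_f² − 1/n_i²), so 1/n_f² − 1/n_i² = 0.9600.
Trying n_f = 1 gives 1/n_i² = 0.04005, i.e. n_i ≈ 5; this pair matches.

n_i = 5, n_f = 1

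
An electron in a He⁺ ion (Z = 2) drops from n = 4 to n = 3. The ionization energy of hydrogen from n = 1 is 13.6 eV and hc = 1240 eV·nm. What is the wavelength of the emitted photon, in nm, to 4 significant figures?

For Z = 2 the level energies scale as Z², so the effective Rydberg energy is 13.6 × 4 = 54.40 eV.
ΔE = 54.40 × (1/3² − 1/4²) = 54.40 × 0.04861 = 2.644 eV.
λ = hc/ΔE = 1240 / 2.644 = 468.9 nm.

468.9 nm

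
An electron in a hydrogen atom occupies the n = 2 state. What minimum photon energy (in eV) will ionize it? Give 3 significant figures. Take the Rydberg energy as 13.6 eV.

E_2 = −13.60/4 = −3.40 eV, so ionization (to E = 0) requires 3.40 eV.

3.40 eV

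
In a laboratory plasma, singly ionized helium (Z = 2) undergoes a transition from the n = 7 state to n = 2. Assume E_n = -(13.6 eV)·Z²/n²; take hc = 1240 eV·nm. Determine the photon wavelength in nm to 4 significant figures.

For Z = 2 the level energies scale as Z², so the effective Rydberg energy is 13.6 × 4 = 54.40 eV.
ΔE = 54.40 × (1/2² − 1/7²) = 54.40 × 0.2296 = 12.49 eV.
λ = hc/ΔE = 1240 / 12.49 = 99.28 nm.

99.28 nm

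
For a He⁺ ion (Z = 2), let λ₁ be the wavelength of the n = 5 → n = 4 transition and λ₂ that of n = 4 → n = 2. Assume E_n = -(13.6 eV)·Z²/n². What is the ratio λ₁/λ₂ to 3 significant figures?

λ ∝ 1/ΔE ∝ 1/(1/n_f² − 1/n_i²), and the Z² and hc factors cancel in the ratio.
λ₁/λ₂ = (1/2² − 1/4²)/(1/4² − 1/5²) = 0.1875/0.02250 = 8.33.

8.33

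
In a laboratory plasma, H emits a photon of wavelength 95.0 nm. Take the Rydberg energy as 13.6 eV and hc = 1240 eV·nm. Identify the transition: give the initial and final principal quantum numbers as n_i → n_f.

n_i = 5, n_f = 1

The photon energy is ΔE = hc/λ = 1240 / 95.0 = 13.05 eV.
With Z = 1, ΔE = 13.60 × (1/n_f² − 1/n_i²), so 1/n_f² − 1/n_i² = 0.9598.
Trying n_f = 1 gives 1/n_i² = 0.04025, i.e. n_i ≈ 5; this pair matches.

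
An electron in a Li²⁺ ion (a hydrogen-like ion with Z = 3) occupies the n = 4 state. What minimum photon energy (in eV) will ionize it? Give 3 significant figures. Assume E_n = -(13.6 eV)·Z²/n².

7.65 eV

E_n = −13.6 Z²/n² = −122.4/n² eV for Z = 3.
E_4 = −122.4/16 = −7.65 eV, so ionization (to E = 0) requires 7.65 eV.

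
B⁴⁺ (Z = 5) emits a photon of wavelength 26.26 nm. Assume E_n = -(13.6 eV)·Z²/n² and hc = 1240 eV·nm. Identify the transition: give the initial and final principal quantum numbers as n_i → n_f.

n_i = 3, n_f = 2

The photon energy is ΔE = hc/λ = 1240 / 26.26 = 47.22 eV.
With Z = 5, ΔE = 340.0 × (1/n_f² − 1/n_i²), so 1/n_f² − 1/n_i² = 0.1389.
Trying n_f = 2 gives 1/n_i² = 0.1111, i.e. n_i ≈ 3; this pair matches.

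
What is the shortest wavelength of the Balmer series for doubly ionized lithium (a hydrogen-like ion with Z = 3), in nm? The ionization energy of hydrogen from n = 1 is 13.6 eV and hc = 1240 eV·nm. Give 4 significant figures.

The Balmer series has lower level n_f = 2; the series limit corresponds to n_i → ∞.
ΔE_max = 13.6 × 9 / 2² = 30.60 eV.
λ_min = 1240 / 30.60 = 40.52 nm.

40.52 nm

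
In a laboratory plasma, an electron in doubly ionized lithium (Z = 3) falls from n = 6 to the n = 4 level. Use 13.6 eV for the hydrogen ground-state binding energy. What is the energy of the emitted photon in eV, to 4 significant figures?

4.250 eV

The Bohr energies scale as Z², so for Z = 3: E_n = −122.4/n² eV.
E_6 = −122.4/36 = −3.400 eV and E_4 = −122.4/16 = −7.650 eV.
The photon energy is |E_6 − E_4| = 4.250 eV.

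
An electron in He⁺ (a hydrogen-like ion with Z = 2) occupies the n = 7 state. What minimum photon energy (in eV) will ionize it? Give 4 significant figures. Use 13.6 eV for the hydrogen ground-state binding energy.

1.110 eV

E_n = −13.6 Z²/n² = −54.40/n² eV for Z = 2.
E_7 = −54.40/49 = −1.110 eV, so ionization (to E = 0) requires 1.110 eV.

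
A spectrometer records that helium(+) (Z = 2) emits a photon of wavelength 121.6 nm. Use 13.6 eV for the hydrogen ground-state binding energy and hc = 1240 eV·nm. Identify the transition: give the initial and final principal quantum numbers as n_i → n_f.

n_i = 4, n_f = 2

The photon energy is ΔE = hc/λ = 1240 / 121.6 = 10.20 eV.
With Z = 2, ΔE = 54.40 × (1/n_f² − 1/n_i²), so 1/n_f² − 1/n_i² = 0.1875.
Trying n_f = 2 gives 1/n_i² = 0.06255, i.e. n_i ≈ 4; this pair matches.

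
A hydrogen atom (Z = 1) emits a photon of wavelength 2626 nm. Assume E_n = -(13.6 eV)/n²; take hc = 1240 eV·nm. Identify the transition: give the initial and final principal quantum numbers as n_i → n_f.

The photon energy is ΔE = hc/λ = 1240 / 2626 = 0.4722 eV.
With Z = 1, ΔE = 13.60 × (1/n_f² − 1/n_i²), so 1/n_f² − 1/n_i² = 0.03472.
Trying n_f = 4 gives 1/n_i² = 0.02778, i.e. n_i ≈ 6; this pair matches.

n_i = 6, n_f = 4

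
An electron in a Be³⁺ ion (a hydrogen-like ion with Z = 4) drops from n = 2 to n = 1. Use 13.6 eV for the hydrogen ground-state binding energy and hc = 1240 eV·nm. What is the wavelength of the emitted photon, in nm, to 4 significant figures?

7.598 nm

For Z = 4 the level energies scale as Z², so the effective Rydberg energy is 13.6 × 16 = 217.6 eV.
ΔE = 217.6 × (1/1² − 1/2²) = 217.6 × 0.7500 = 163.2 eV.
λ = hc/ΔE = 1240 / 163.2 = 7.598 nm.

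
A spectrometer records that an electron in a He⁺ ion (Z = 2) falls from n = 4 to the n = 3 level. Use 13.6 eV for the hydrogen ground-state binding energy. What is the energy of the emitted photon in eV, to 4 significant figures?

The Bohr energies scale as Z², so for Z = 2: E_n = −54.40/n² eV.
E_4 = −54.40/16 = −3.400 eV and E_3 = −54.40/9 = −6.044 eV.
The photon energy is |E_4 − E_3| = 2.644 eV.

2.644 eV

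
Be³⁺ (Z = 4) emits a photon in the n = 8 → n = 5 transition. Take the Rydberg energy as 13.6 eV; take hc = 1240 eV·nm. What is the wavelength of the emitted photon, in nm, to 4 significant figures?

233.8 nm

For Z = 4 the level energies scale as Z², so the effective Rydberg energy is 13.6 × 16 = 217.6 eV.
ΔE = 217.6 × (1/5² − 1/8²) = 217.6 × 0.02438 = 5.304 eV.
λ = hc/ΔE = 1240 / 5.304 = 233.8 nm.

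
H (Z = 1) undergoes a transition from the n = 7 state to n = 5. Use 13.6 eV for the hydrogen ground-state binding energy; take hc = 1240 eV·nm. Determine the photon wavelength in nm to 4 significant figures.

4654 nm

ΔE = 13.60 × (1/5² − 1/7²) = 13.60 × 0.01959 = 0.2664 eV.
λ = hc/ΔE = 1240 / 0.2664 = 4654 nm.
This line belongs to the Pfund series.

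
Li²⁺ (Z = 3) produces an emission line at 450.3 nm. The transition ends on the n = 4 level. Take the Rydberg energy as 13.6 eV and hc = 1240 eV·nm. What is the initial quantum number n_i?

n_i = 5

The photon energy is ΔE = hc/λ = 1240 / 450.3 = 2.754 eV.
With Z = 3, ΔE = 122.4 × (1/n_f² − 1/n_i²), so 1/n_f² − 1/n_i² = 0.02250.
With n_f = 4: 1/n_i² = 1/16 − 0.02250 = 0.04000, so n_i ≈ 5.00.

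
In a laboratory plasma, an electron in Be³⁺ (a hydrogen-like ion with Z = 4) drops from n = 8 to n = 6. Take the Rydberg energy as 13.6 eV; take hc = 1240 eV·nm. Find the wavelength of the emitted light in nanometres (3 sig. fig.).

For Z = 4 the level energies scale as Z², so the effective Rydberg energy is 13.6 × 16 = 217.6 eV.
ΔE = 217.6 × (1/6² − 1/8²) = 217.6 × 0.01215 = 2.644 eV.
λ = hc/ΔE = 1240 / 2.644 = 469 nm.

469 nm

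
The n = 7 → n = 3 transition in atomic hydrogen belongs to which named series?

Paschen

The series is set by the lower level: n_f = 3 is the Paschen series.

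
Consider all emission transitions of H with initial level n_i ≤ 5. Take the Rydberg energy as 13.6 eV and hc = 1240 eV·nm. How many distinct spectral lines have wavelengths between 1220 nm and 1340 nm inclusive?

1

Enumerate all n_i → n_f pairs with 1 ≤ n_f < n_i ≤ 5 and compute λ = 1240 / [13.6·1·(1/n_f² − 1/n_i²)].
Lines falling in [1220, 1340] nm: 5→3 (1282 nm).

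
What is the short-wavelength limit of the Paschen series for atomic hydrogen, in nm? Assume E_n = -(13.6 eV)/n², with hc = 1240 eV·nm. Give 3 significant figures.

The Paschen series has lower level n_f = 3; the series limit corresponds to n_i → ∞.
ΔE_max = 13.6 × 1 / 3² = 1.511 eV.
λ_min = 1240 / 1.511 = 821 nm.

821 nm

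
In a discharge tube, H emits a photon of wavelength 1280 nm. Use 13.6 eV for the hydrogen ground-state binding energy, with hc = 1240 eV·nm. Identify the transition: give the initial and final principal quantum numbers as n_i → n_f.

n_i = 5, n_f = 3

The photon energy is ΔE = hc/λ = 1240 / 1280 = 0.9688 eV.
With Z = 1, ΔE = 13.60 × (1/n_f² − 1/n_i²), so 1/n_f² − 1/n_i² = 0.07123.
Trying n_f = 3 gives 1/n_i² = 0.03988, i.e. n_i ≈ 5; this pair matches.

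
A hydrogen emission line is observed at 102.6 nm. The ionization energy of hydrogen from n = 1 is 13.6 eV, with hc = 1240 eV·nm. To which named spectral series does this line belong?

ΔE = 1240/102.6 = 12.09 eV.
This matches 13.6 × (1/1² − 1/3²), so n_f = 1: the Lyman series.

Lyman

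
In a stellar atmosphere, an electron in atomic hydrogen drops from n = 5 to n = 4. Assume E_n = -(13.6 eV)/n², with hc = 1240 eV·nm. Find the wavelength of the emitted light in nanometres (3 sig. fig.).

ΔE = 13.60 × (1/4² − 1/5²) = 13.60 × 0.02250 = 0.3060 eV.
λ = hc/ΔE = 1240 / 0.3060 = 4050 nm.
This line belongs to the Brackett series.

4050 nm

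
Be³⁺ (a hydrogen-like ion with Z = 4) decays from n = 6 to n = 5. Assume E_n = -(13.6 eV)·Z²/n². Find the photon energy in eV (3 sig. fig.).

The Bohr energies scale as Z², so for Z = 4: E_n = −217.6/n² eV.
E_6 = −217.6/36 = −6.044 eV and E_5 = −217.6/25 = −8.704 eV.
The photon energy is |E_6 − E_5| = 2.66 eV.

2.66 eV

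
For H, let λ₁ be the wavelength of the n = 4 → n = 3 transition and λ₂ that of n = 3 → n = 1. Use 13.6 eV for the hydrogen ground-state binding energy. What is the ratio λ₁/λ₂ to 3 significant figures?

18.3

λ ∝ 1/ΔE ∝ 1/(1/n_f² − 1/n_i²), and the Z² and hc factors cancel in the ratio.
λ₁/λ₂ = (1/1² − 1/3²)/(1/3² − 1/4²) = 0.8889/0.04861 = 18.3.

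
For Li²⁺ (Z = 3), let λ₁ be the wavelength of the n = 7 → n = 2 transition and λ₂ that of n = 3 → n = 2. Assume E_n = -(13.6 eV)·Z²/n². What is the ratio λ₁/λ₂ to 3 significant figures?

0.605

λ ∝ 1/ΔE ∝ 1/(1/n_f² − 1/n_i²), and the Z² and hc factors cancel in the ratio.
λ₁/λ₂ = (1/2² − 1/3²)/(1/2² − 1/7²) = 0.1389/0.2296 = 0.605.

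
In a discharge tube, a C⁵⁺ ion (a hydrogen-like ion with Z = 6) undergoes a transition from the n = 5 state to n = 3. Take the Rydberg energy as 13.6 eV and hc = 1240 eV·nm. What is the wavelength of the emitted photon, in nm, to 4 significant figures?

For Z = 6 the level energies scale as Z², so the effective Rydberg energy is 13.6 × 36 = 489.6 eV.
ΔE = 489.6 × (1/3² − 1/5²) = 489.6 × 0.07111 = 34.82 eV.
λ = hc/ΔE = 1240 / 34.82 = 35.62 nm.

35.62 nm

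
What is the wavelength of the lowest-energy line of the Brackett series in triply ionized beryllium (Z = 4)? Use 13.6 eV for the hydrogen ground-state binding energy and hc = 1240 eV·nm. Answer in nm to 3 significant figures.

The Brackett series terminates on n_f = 4; the first line has n_i = 4+1 = 5.
ΔE = 217.6 × (1/4² − 1/5²) = 4.896 eV.
λ = 1240 / 4.896 = 253 nm.

253 nm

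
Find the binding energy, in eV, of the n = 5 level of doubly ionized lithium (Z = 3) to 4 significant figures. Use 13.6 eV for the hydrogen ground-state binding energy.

E_n = −13.6 Z²/n² = −122.4/n² eV for Z = 3.
E_5 = −122.4/25 = −4.896 eV, so ionization (to E = 0) requires 4.896 eV.

4.896 eV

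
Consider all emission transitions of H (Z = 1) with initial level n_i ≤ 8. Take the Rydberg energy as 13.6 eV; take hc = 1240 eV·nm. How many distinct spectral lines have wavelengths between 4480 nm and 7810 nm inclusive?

3

Enumerate all n_i → n_f pairs with 1 ≤ n_f < n_i ≤ 8 and compute λ = 1240 / [13.6·1·(1/n_f² − 1/n_i²)].
Lines falling in [4480, 7810] nm: 7→5 (4654 nm), 6→5 (7460 nm), 8→6 (7503 nm).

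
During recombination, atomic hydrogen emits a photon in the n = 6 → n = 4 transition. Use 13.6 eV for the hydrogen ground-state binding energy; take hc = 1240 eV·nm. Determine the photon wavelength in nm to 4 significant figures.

ΔE = 13.60 × (1/4² − 1/6²) = 13.60 × 0.03472 = 0.4722 eV.
λ = hc/ΔE = 1240 / 0.4722 = 2626 nm.
This line belongs to the Brackett series.

2626 nm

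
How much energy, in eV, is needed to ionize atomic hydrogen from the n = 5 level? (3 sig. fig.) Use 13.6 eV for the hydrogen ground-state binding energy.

E_5 = −13.60/25 = −0.544 eV, so ionization (to E = 0) requires 0.544 eV.

0.544 eV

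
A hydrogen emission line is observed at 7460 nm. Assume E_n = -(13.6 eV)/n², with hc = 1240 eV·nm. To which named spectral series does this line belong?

Pfund

ΔE = 1240/7460 = 0.1662 eV.
This matches 13.6 × (1/5² − 1/6²), so n_f = 5: the Pfund series.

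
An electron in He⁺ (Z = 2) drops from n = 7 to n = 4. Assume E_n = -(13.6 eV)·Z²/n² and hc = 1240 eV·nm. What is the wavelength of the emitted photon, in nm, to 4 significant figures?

For Z = 2 the level energies scale as Z², so the effective Rydberg energy is 13.6 × 4 = 54.40 eV.
ΔE = 54.40 × (1/4² − 1/7²) = 54.40 × 0.04209 = 2.290 eV.
λ = hc/ΔE = 1240 / 2.290 = 541.5 nm.

541.5 nm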